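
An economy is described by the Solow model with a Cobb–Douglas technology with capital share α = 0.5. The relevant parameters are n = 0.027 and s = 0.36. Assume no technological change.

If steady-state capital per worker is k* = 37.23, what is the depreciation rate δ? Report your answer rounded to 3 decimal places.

δ ≈ 0.032

At the steady state, Δk = 0, so s·k^α = (n + δ)·k.
So s / (n + δ) = (k*)^(1−α) = 37.23^0.5 = 6.1016.
Therefore n + δ = s / 6.1016 = 0.36 / 6.1016 = 0.0590, so δ = 0.0590 − 0.027 = 0.0320.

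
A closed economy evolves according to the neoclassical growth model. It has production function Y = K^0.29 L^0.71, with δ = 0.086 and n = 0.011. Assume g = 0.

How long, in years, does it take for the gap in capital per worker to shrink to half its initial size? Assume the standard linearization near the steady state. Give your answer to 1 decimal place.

t_½ ≈ 10.1 years

Near the steady state the convergence rate is λ = (1 − α)(n + δ).
λ = (1 − 0.29) × 0.097 = 0.71 × 0.097 = 0.06887
Half-life = ln 2 / λ = 0.6931 / 0.06887 ≈ 10.06 years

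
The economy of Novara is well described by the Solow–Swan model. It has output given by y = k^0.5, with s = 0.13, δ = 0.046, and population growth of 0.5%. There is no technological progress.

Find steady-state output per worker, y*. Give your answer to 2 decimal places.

y* ≈ 2.55

In steady state, investment equals break-even investment: s·k^α = (n + δ)·k.
Dividing both sides by k: k^(1−α) = s / (n + δ).
k^0.5 = 0.13 / (0.005 + 0.046) = 0.13 / 0.051 = 2.5490
k* = 2.5490^(1/0.5) ≈ 6.4974
y* = (k*)^α = 6.4974^0.5 ≈ 2.5490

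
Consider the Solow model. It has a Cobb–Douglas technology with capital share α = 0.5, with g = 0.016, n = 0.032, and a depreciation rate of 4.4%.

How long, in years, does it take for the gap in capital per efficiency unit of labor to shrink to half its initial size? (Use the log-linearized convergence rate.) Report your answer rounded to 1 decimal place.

half-life ≈ 15.1 years

Near the steady state the convergence rate is λ = (1 − α)(n + g + δ).
λ = (1 − 0.5) × 0.092 = 0.5 × 0.092 = 0.0460
Half-life = ln 2 / λ = 0.6931 / 0.0460 ≈ 15.07 years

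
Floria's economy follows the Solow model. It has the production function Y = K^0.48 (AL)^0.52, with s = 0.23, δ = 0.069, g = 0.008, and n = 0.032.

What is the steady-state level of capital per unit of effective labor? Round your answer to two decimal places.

k* = 4.20

Steady state requires s·f(k) = (n + g + δ)·k, i.e. s·k^α = (n + g + δ)·k.
Dividing both sides by k: k^(1−α) = s / (n + g + δ).
k^0.52 = 0.23 / (0.032 + 0.008 + 0.069) = 0.23 / 0.109 = 2.1101
k* = 2.1101^(1/0.52) ≈ 4.2040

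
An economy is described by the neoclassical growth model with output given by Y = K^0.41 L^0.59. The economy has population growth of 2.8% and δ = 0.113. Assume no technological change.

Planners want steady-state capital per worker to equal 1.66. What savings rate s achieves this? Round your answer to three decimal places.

Steady state requires s·f(k) = (n + δ)·k, i.e. s·k^α = (n + δ)·k.
So s / (n + δ) = (k*)^(1−α) = 1.66^0.59 = 1.3485.
Therefore s = 1.3485 × (n + δ) = 1.3485 × 0.141 = 0.1901.

s ≈ 0.190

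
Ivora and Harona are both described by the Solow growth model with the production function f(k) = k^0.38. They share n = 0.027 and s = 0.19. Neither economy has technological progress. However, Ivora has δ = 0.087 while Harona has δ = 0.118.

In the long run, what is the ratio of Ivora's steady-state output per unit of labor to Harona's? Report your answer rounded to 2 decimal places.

Steady-state y* = [s/(n + δ)]^(α/(1−α)), so the ratio is [ (s_I/(n + δ)_I) / (s_H/(n + δ)_H) ]^0.6129.
s_I/(n + δ)_I = 0.19/0.114 = 1.6667; s_H/(n + δ)_H = 0.19/0.145 = 1.3103.
Ratio = (1.6667/1.3103)^0.6129 = 1.2720^0.6129 ≈ 1.1589

ratio ≈ 1.16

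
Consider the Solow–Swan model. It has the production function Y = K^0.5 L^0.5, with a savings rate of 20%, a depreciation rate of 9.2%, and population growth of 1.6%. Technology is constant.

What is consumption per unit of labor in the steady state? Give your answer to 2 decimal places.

At the steady state, Δk = 0, so s·k^α = (n + δ)·k.
Rearranging, k^(1−α) = s / (n + δ).
k^0.5 = 0.20 / (0.016 + 0.092) = 0.20 / 0.108 = 1.8519
k* = 1.8519^(1/0.5) ≈ 3.4295
y* = (k*)^α = 3.4295^0.5 ≈ 1.8519
c* = (1 − s)·y* = (1 − 0.20) × 1.8519 ≈ 1.4815

c* = 1.48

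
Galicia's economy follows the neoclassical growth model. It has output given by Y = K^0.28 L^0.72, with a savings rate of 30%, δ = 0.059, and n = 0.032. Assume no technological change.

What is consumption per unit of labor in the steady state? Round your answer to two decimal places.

c* = 1.11

In steady state, investment equals break-even investment: s·k^α = (n + δ)·k.
Rearranging, k^(1−α) = s / (n + δ).
k^0.72 = 0.30 / (0.032 + 0.059) = 0.30 / 0.091 = 3.2967
k* = 3.2967^(1/0.72) ≈ 5.2427
y* = (k*)^α = 5.2427^0.28 ≈ 1.5903
c* = (1 − s)·y* = (1 − 0.30) × 1.5903 ≈ 1.1132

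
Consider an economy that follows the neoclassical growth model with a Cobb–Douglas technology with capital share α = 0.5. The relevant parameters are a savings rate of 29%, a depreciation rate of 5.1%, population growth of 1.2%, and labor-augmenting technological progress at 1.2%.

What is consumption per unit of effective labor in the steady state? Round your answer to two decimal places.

Steady state requires s·f(k) = (n + g + δ)·k, i.e. s·k^α = (n + g + δ)·k.
Rearranging, k^(1−α) = s / (n + g + δ).
k^0.5 = 0.29 / (0.012 + 0.012 + 0.051) = 0.29 / 0.075 = 3.8667
k* = 3.8667^(1/0.5) ≈ 14.9514
y* = (k*)^α = 14.9514^0.5 ≈ 3.8667
c* = (1 − s)·y* = (1 − 0.29) × 3.8667 ≈ 2.7454

c* = 2.75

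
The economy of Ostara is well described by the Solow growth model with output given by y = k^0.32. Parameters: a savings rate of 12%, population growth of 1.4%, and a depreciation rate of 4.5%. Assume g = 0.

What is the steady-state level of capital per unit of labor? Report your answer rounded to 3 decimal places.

In steady state, investment equals break-even investment: s·k^α = (n + δ)·k.
Dividing both sides by k: k^(1−α) = s / (n + δ).
k^0.68 = 0.12 / (0.014 + 0.045) = 0.12 / 0.059 = 2.0339
k* = 2.0339^(1/0.68) ≈ 2.8407

k* ≈ 2.841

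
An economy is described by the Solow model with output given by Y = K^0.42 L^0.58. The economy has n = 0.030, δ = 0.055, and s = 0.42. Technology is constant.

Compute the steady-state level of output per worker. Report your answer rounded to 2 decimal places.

y* ≈ 3.18

In steady state, investment equals break-even investment: s·k^α = (n + δ)·k.
Rearranging, k^(1−α) = s / (n + δ).
k^0.58 = 0.42 / (0.030 + 0.055) = 0.42 / 0.085 = 4.9412
k* = 4.9412^(1/0.58) ≈ 15.7131
y* = (k*)^α = 15.7131^0.42 ≈ 3.1800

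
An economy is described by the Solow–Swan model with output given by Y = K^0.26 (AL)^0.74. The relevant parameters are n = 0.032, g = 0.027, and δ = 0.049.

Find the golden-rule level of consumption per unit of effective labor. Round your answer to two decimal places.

At the golden rule, f'(k) = n + g + δ, so α·k^(α−1) = n + g + δ and k_gold = (α/(n + g + δ))^(1/(1−α)).
k_gold = (0.26/0.108)^(1/0.74) = 2.4074^1.3514 ≈ 3.2781
c_gold = f(k_gold) − (n + g + δ)·k_gold = 1.3616 − 0.108×3.2781 ≈ 1.0076

c_gold ≈ 1.01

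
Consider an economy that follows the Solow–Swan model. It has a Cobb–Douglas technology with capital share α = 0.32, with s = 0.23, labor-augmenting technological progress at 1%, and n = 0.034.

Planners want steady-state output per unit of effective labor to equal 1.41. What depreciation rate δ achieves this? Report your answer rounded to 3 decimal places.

At the steady state, Δk = 0, so s·k^α = (n + g + δ)·k.
Since y* = [s/(n + g + δ)]^(α/(1−α)), we have s/(n + g + δ) = (y*)^((1−α)/α) = 1.41^2.125 = 2.0753.
Therefore n + g + δ = s / 2.0753 = 0.23 / 2.0753 = 0.1108, so δ = 0.1108 − 0.044 = 0.0668.

δ ≈ 0.067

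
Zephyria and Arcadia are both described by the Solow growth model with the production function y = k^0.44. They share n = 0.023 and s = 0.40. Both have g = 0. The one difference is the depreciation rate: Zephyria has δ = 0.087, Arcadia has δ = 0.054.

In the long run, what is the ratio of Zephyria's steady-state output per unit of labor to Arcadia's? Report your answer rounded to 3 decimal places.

ratio ≈ 0.756

Steady-state y* = [s/(n + δ)]^(α/(1−α)), so the ratio is [ (s_Z/(n + δ)_Z) / (s_A/(n + δ)_A) ]^0.7857.
s_Z/(n + δ)_Z = 0.40/0.110 = 3.6364; s_A/(n + δ)_A = 0.40/0.077 = 5.1948.
Ratio = (3.6364/5.1948)^0.7857 = 0.7000^0.7857 ≈ 0.7556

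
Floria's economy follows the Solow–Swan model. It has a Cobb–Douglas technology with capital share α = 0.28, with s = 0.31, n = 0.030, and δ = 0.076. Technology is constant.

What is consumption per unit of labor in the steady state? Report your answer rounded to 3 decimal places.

c* ≈ 1.047

In steady state, investment equals break-even investment: s·k^α = (n + δ)·k.
Rearranging, k^(1−α) = s / (n + δ).
k^0.72 = 0.31 / (0.030 + 0.076) = 0.31 / 0.106 = 2.9245
k* = 2.9245^(1/0.72) ≈ 4.4391
y* = (k*)^α = 4.4391^0.28 ≈ 1.5179
c* = (1 − s)·y* = (1 − 0.31) × 1.5179 ≈ 1.0474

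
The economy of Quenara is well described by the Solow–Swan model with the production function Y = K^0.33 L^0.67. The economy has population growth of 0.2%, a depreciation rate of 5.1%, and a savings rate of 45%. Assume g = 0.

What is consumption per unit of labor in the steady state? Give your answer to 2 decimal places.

c* = 1.58

In steady state, investment equals break-even investment: s·k^α = (n + δ)·k.
Rearranging, k^(1−α) = s / (n + δ).
k^0.67 = 0.45 / (0.002 + 0.051) = 0.45 / 0.053 = 8.4906
k* = 8.4906^(1/0.67) ≈ 24.3487
y* = (k*)^α = 24.3487^0.33 ≈ 2.8677
c* = (1 − s)·y* = (1 − 0.45) × 2.8677 ≈ 1.5772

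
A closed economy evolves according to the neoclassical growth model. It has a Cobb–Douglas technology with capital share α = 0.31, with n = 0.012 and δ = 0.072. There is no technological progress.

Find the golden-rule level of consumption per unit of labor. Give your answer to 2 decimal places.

c_gold ≈ 1.24

At the golden rule, f'(k) = n + δ, so α·k^(α−1) = n + δ and k_gold = (α/(n + δ))^(1/(1−α)).
k_gold = (0.31/0.084)^(1/0.69) = 3.6905^1.4493 ≈ 6.6355
c_gold = f(k_gold) − (n + δ)·k_gold = 1.7980 − 0.084×6.6355 ≈ 1.2406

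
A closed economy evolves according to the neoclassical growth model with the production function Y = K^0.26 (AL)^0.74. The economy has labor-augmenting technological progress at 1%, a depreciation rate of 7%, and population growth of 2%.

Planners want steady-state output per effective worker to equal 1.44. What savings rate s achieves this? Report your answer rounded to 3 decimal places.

Steady state requires s·f(k) = (n + g + δ)·k, i.e. s·k^α = (n + g + δ)·k.
Since y* = [s/(n + g + δ)]^(α/(1−α)), we have s/(n + g + δ) = (y*)^((1−α)/α) = 1.44^2.8462 = 2.8231.
Therefore s = 2.8231 × (n + g + δ) = 2.8231 × 0.100 = 0.2823.

s ≈ 0.282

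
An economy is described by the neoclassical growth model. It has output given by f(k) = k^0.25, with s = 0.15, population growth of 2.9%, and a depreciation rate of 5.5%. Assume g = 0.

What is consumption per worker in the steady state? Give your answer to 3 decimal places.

c* = 1.031

At the steady state, Δk = 0, so s·k^α = (n + δ)·k.
Dividing both sides by k: k^(1−α) = s / (n + δ).
k^0.75 = 0.15 / (0.029 + 0.055) = 0.15 / 0.084 = 1.7857
k* = 1.7857^(1/0.75) ≈ 2.1664
y* = (k*)^α = 2.1664^0.25 ≈ 1.2132
c* = (1 − s)·y* = (1 − 0.15) × 1.2132 ≈ 1.0312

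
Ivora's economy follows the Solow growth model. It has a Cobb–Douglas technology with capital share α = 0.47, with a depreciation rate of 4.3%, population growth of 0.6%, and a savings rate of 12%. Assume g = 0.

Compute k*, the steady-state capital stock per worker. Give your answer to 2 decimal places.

At the steady state, Δk = 0, so s·k^α = (n + δ)·k.
Rearranging, k^(1−α) = s / (n + δ).
k^0.53 = 0.12 / (0.006 + 0.043) = 0.12 / 0.049 = 2.4490
k* = 2.4490^(1/0.53) ≈ 5.4193

k* ≈ 5.42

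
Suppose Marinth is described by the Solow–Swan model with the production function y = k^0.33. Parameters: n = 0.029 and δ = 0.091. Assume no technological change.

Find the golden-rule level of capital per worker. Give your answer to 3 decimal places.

k_gold ≈ 4.526

The golden rule sets f'(k) = n + δ, i.e. α·k^(α−1) = n + δ.
So k^(1−α) = α / (n + δ) = 0.33 / 0.120 = 2.7500.
k_gold = 2.7500^(1/0.67) ≈ 4.5261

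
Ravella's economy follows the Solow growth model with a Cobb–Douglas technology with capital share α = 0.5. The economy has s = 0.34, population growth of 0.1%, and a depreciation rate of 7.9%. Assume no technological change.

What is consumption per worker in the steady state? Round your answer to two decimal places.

In steady state, investment equals break-even investment: s·k^α = (n + δ)·k.
Rearranging, k^(1−α) = s / (n + δ).
k^0.5 = 0.34 / (0.001 + 0.079) = 0.34 / 0.080 = 4.2500
k* = 4.2500^(1/0.5) ≈ 18.0625
y* = (k*)^α = 18.0625^0.5 ≈ 4.2500
c* = (1 − s)·y* = (1 − 0.34) × 4.2500 ≈ 2.8050

c* ≈ 2.81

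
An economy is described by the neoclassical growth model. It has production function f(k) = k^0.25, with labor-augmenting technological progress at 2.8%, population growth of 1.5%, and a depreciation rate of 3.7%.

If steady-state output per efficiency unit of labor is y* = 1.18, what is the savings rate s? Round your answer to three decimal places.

Steady state requires s·f(k) = (n + g + δ)·k, i.e. s·k^α = (n + g + δ)·k.
Since y* = [s/(n + g + δ)]^(α/(1−α)), we have s/(n + g + δ) = (y*)^((1−α)/α) = 1.18^3 = 1.6430.
Therefore s = 1.6430 × (n + g + δ) = 1.6430 × 0.080 = 0.1314.

s ≈ 0.131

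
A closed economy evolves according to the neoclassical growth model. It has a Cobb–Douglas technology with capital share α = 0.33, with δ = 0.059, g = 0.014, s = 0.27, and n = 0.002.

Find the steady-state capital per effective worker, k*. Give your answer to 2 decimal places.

In steady state, investment equals break-even investment: s·k^α = (n + g + δ)·k.
Rearranging, k^(1−α) = s / (n + g + δ).
k^0.67 = 0.27 / (0.002 + 0.014 + 0.059) = 0.27 / 0.075 = 3.6000
k* = 3.6000^(1/0.67) ≈ 6.7655

k* = 6.77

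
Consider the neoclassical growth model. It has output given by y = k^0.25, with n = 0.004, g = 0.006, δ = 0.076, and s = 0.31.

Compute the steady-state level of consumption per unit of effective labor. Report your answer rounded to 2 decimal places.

In steady state, investment equals break-even investment: s·k^α = (n + g + δ)·k.
Rearranging, k^(1−α) = s / (n + g + δ).
k^0.75 = 0.31 / (0.004 + 0.006 + 0.076) = 0.31 / 0.086 = 3.6047
k* = 3.6047^(1/0.75) ≈ 5.5270
y* = (k*)^α = 5.5270^0.25 ≈ 1.5333
c* = (1 − s)·y* = (1 − 0.31) × 1.5333 ≈ 1.0580

c* ≈ 1.06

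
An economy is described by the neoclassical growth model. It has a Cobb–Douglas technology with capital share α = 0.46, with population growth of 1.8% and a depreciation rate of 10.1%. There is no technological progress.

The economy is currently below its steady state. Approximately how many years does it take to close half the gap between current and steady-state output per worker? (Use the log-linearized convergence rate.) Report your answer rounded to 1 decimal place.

half-life ≈ 10.8 years

Near the steady state the convergence rate is λ = (1 − α)(n + δ).
λ = (1 − 0.46) × 0.119 = 0.54 × 0.119 = 0.06426
Half-life = ln 2 / λ = 0.6931 / 0.06426 ≈ 10.79 years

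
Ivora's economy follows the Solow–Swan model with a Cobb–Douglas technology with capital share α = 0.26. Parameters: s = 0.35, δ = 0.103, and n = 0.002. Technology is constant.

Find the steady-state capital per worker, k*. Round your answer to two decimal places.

Steady state requires s·f(k) = (n + δ)·k, i.e. s·k^α = (n + δ)·k.
Dividing both sides by k: k^(1−α) = s / (n + δ).
k^0.74 = 0.35 / (0.002 + 0.103) = 0.35 / 0.105 = 3.3333
k* = 3.3333^(1/0.74) ≈ 5.0885

k* = 5.09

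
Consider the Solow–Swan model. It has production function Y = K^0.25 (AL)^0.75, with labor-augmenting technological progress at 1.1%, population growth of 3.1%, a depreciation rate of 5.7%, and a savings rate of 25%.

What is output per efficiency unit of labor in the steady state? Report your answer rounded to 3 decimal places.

y* = 1.362

Steady state requires s·f(k) = (n + g + δ)·k, i.e. s·k^α = (n + g + δ)·k.
Dividing both sides by k: k^(1−α) = s / (n + g + δ).
k^0.75 = 0.25 / (0.031 + 0.011 + 0.057) = 0.25 / 0.099 = 2.5253
k* = 2.5253^(1/0.75) ≈ 3.4389
y* = (k*)^α = 3.4389^0.25 ≈ 1.3618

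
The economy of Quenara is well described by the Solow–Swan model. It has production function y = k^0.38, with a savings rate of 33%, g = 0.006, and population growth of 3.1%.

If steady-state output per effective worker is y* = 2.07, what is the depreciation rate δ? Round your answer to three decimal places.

δ ≈ 0.064

In steady state, investment equals break-even investment: s·k^α = (n + g + δ)·k.
Since y* = [s/(n + g + δ)]^(α/(1−α)), we have s/(n + g + δ) = (y*)^((1−α)/α) = 2.07^1.6316 = 3.2775.
Therefore n + g + δ = s / 3.2775 = 0.33 / 3.2775 = 0.1007, so δ = 0.1007 − 0.037 = 0.0637.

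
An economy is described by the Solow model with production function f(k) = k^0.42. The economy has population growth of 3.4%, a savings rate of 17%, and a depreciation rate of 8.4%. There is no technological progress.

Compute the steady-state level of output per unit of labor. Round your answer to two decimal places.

Steady state requires s·f(k) = (n + δ)·k, i.e. s·k^α = (n + δ)·k.
Dividing both sides by k: k^(1−α) = s / (n + δ).
k^0.58 = 0.17 / (0.034 + 0.084) = 0.17 / 0.118 = 1.4407
k* = 1.4407^(1/0.58) ≈ 1.8767
y* = (k*)^α = 1.8767^0.42 ≈ 1.3026

y* ≈ 1.30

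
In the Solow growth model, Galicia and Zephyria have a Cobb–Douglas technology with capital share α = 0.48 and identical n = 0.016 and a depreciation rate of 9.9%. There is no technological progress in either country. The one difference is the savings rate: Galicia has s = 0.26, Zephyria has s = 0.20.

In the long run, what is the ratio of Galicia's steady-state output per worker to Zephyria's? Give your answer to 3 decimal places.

Steady-state y* = [s/(n + δ)]^(α/(1−α)), so the ratio is [ (s_G/(n + δ)_G) / (s_Z/(n + δ)_Z) ]^0.9231.
s_G/(n + δ)_G = 0.26/0.115 = 2.2609; s_Z/(n + δ)_Z = 0.20/0.115 = 1.7391.
Ratio = (2.2609/1.7391)^0.9231 = 1.3000^0.9231 ≈ 1.2740

y*_G / y*_Z ≈ 1.274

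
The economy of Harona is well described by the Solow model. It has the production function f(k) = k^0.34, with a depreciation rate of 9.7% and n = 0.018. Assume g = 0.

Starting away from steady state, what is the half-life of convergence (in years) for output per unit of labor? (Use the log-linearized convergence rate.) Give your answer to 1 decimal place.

half-life ≈ 9.1 years

Near the steady state the convergence rate is λ = (1 − α)(n + δ).
λ = (1 − 0.34) × 0.115 = 0.66 × 0.115 = 0.0759
Half-life = ln 2 / λ = 0.6931 / 0.0759 ≈ 9.13 years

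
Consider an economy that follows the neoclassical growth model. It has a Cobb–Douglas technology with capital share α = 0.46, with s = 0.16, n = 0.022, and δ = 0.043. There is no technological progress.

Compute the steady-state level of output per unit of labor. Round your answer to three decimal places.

y* ≈ 2.154

In steady state, investment equals break-even investment: s·k^α = (n + δ)·k.
Rearranging, k^(1−α) = s / (n + δ).
k^0.54 = 0.16 / (0.022 + 0.043) = 0.16 / 0.065 = 2.4615
k* = 2.4615^(1/0.54) ≈ 5.3021
y* = (k*)^α = 5.3021^0.46 ≈ 2.1540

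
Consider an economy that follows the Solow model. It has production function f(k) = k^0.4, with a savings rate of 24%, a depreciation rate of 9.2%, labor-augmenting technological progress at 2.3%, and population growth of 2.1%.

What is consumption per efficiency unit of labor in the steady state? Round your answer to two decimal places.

Steady state requires s·f(k) = (n + g + δ)·k, i.e. s·k^α = (n + g + δ)·k.
Rearranging, k^(1−α) = s / (n + g + δ).
k^0.6 = 0.24 / (0.021 + 0.023 + 0.092) = 0.24 / 0.136 = 1.7647
k* = 1.7647^(1/0.6) ≈ 2.5770
y* = (k*)^α = 2.5770^0.4 ≈ 1.4603
c* = (1 − s)·y* = (1 − 0.24) × 1.4603 ≈ 1.1098

c* ≈ 1.11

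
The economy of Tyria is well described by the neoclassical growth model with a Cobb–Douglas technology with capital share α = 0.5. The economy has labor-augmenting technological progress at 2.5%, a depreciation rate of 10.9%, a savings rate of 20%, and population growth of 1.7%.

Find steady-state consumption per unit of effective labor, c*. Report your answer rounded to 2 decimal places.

c* ≈ 1.06

Steady state requires s·f(k) = (n + g + δ)·k, i.e. s·k^α = (n + g + δ)·k.
Dividing both sides by k: k^(1−α) = s / (n + g + δ).
k^0.5 = 0.20 / (0.017 + 0.025 + 0.109) = 0.20 / 0.151 = 1.3245
k* = 1.3245^(1/0.5) ≈ 1.7543
y* = (k*)^α = 1.7543^0.5 ≈ 1.3245
c* = (1 − s)·y* = (1 − 0.20) × 1.3245 ≈ 1.0596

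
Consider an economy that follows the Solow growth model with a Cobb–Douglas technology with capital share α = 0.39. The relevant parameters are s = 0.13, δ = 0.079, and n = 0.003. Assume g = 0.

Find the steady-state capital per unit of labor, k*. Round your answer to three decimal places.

At the steady state, Δk = 0, so s·k^α = (n + δ)·k.
Dividing both sides by k: k^(1−α) = s / (n + δ).
k^0.61 = 0.13 / (0.003 + 0.079) = 0.13 / 0.082 = 1.5854
k* = 1.5854^(1/0.61) ≈ 2.1286

k* ≈ 2.129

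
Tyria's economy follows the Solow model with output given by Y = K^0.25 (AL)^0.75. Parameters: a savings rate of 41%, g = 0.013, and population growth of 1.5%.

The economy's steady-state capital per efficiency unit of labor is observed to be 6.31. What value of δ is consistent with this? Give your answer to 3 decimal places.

At the steady state, Δk = 0, so s·k^α = (n + g + δ)·k.
So s / (n + g + δ) = (k*)^(1−α) = 6.31^0.75 = 3.9813.
Therefore n + g + δ = s / 3.9813 = 0.41 / 3.9813 = 0.1030, so δ = 0.1030 − 0.028 = 0.0750.

δ ≈ 0.075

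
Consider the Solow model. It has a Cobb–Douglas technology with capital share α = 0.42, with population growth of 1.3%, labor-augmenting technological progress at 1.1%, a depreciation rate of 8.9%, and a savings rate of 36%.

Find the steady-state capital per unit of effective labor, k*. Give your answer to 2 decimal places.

Steady state requires s·f(k) = (n + g + δ)·k, i.e. s·k^α = (n + g + δ)·k.
Dividing both sides by k: k^(1−α) = s / (n + g + δ).
k^0.58 = 0.36 / (0.013 + 0.011 + 0.089) = 0.36 / 0.113 = 3.1858
k* = 3.1858^(1/0.58) ≈ 7.3726

k* ≈ 7.37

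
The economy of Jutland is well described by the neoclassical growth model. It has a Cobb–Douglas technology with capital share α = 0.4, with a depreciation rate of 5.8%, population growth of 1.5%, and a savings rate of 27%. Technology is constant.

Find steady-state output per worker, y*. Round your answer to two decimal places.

Steady state requires s·f(k) = (n + δ)·k, i.e. s·k^α = (n + δ)·k.
Dividing both sides by k: k^(1−α) = s / (n + δ).
k^0.6 = 0.27 / (0.015 + 0.058) = 0.27 / 0.073 = 3.6986
k* = 3.6986^(1/0.6) ≈ 8.8456
y* = (k*)^α = 8.8456^0.4 ≈ 2.3916

y* ≈ 2.39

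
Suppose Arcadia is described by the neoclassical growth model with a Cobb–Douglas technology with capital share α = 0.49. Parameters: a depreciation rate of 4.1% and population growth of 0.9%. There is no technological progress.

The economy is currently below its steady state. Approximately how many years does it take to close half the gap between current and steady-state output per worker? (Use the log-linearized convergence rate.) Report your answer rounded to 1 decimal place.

Near the steady state the convergence rate is λ = (1 − α)(n + δ).
λ = (1 − 0.49) × 0.050 = 0.51 × 0.050 = 0.0255
Half-life = ln 2 / λ = 0.6931 / 0.0255 ≈ 27.18 years

t_½ ≈ 27.2 years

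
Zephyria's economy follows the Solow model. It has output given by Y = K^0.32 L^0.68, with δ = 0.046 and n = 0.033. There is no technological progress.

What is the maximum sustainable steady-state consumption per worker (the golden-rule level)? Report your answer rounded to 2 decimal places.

c_gold ≈ 1.31

At the golden rule, f'(k) = n + δ, so α·k^(α−1) = n + δ and k_gold = (α/(n + δ))^(1/(1−α)).
k_gold = (0.32/0.079)^(1/0.68) = 4.0506^1.4706 ≈ 7.8238
c_gold = f(k_gold) − (n + δ)·k_gold = 1.9315 − 0.079×7.8238 ≈ 1.3134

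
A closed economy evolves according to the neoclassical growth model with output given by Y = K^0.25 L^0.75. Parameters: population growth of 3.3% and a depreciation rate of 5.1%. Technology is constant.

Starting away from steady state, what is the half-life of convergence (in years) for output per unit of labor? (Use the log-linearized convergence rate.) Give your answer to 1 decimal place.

Near the steady state the convergence rate is λ = (1 − α)(n + δ).
λ = (1 − 0.25) × 0.084 = 0.75 × 0.084 = 0.0630
Half-life = ln 2 / λ = 0.6931 / 0.0630 ≈ 11.00 years

t_½ ≈ 11.0 years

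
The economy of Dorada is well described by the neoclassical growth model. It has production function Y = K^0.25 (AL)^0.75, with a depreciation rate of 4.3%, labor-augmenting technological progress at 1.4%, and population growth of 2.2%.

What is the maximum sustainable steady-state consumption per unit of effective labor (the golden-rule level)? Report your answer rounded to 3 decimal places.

c_gold ≈ 1.101

At the golden rule, f'(k) = n + g + δ, so α·k^(α−1) = n + g + δ and k_gold = (α/(n + g + δ))^(1/(1−α)).
k_gold = (0.25/0.079)^(1/0.75) = 3.1646^1.3333 ≈ 4.6460
c_gold = f(k_gold) − (n + g + δ)·k_gold = 1.4681 − 0.079×4.6460 ≈ 1.1011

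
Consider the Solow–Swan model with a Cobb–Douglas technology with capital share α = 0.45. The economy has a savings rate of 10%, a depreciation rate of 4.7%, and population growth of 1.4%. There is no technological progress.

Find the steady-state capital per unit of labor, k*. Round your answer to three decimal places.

k* = 2.456

At the steady state, Δk = 0, so s·k^α = (n + δ)·k.
Dividing both sides by k: k^(1−α) = s / (n + δ).
k^0.55 = 0.10 / (0.014 + 0.047) = 0.10 / 0.061 = 1.6393
k* = 1.6393^(1/0.55) ≈ 2.4563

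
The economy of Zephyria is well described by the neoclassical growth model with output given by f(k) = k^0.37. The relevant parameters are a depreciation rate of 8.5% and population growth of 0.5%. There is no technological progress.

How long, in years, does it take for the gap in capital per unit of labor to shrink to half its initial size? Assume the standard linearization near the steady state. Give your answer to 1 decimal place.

Near the steady state the convergence rate is λ = (1 − α)(n + δ).
λ = (1 − 0.37) × 0.090 = 0.63 × 0.090 = 0.0567
Half-life = ln 2 / λ = 0.6931 / 0.0567 ≈ 12.22 years

half-life ≈ 12.2 years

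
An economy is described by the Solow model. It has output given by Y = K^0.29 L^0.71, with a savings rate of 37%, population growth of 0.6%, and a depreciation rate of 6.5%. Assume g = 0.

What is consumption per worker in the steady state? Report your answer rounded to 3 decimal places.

c* ≈ 1.236

In steady state, investment equals break-even investment: s·k^α = (n + δ)·k.
Rearranging, k^(1−α) = s / (n + δ).
k^0.71 = 0.37 / (0.006 + 0.065) = 0.37 / 0.071 = 5.2113
k* = 5.2113^(1/0.71) ≈ 10.2278
y* = (k*)^α = 10.2278^0.29 ≈ 1.9626
c* = (1 − s)·y* = (1 − 0.37) × 1.9626 ≈ 1.2364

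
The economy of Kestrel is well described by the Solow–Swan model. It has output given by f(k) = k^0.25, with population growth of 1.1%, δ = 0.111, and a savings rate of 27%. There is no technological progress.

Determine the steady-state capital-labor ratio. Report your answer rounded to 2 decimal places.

Steady state requires s·f(k) = (n + δ)·k, i.e. s·k^α = (n + δ)·k.
Dividing both sides by k: k^(1−α) = s / (n + δ).
k^0.75 = 0.27 / (0.011 + 0.111) = 0.27 / 0.122 = 2.2131
k* = 2.2131^(1/0.75) ≈ 2.8840

k* ≈ 2.88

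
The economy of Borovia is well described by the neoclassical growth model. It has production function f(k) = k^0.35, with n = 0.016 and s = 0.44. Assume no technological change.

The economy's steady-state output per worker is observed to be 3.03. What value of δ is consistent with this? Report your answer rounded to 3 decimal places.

δ ≈ 0.040

At the steady state, Δk = 0, so s·k^α = (n + δ)·k.
Since y* = [s/(n + δ)]^(α/(1−α)), we have s/(n + δ) = (y*)^((1−α)/α) = 3.03^1.8571 = 7.8359.
Therefore n + δ = s / 7.8359 = 0.44 / 7.8359 = 0.0562, so δ = 0.0562 − 0.016 = 0.0402.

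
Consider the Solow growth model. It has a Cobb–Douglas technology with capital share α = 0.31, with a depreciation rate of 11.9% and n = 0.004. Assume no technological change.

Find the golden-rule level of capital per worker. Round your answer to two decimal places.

k_gold ≈ 3.82

The golden rule sets f'(k) = n + δ, i.e. α·k^(α−1) = n + δ.
So k^(1−α) = α / (n + δ) = 0.31 / 0.123 = 2.5203.
k_gold = 2.5203^(1/0.69) ≈ 3.8178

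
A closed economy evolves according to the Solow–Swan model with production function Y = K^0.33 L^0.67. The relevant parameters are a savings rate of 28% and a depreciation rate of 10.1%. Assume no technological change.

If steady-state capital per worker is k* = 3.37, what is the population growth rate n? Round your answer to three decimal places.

Steady state requires s·f(k) = (n + δ)·k, i.e. s·k^α = (n + δ)·k.
So s / (n + δ) = (k*)^(1−α) = 3.37^0.67 = 2.2569.
Therefore n + δ = s / 2.2569 = 0.28 / 2.2569 = 0.1241, so n = 0.1241 − 0.101 = 0.0231.

n ≈ 0.023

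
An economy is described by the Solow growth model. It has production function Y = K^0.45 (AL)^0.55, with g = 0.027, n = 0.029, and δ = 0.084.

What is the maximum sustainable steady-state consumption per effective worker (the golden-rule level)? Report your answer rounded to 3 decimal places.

c_gold ≈ 1.430

At the golden rule, f'(k) = n + g + δ, so α·k^(α−1) = n + g + δ and k_gold = (α/(n + g + δ))^(1/(1−α)).
k_gold = (0.45/0.140)^(1/0.55) = 3.2143^1.8182 ≈ 8.3557
c_gold = f(k_gold) − (n + g + δ)·k_gold = 2.5995 − 0.140×8.3557 ≈ 1.4297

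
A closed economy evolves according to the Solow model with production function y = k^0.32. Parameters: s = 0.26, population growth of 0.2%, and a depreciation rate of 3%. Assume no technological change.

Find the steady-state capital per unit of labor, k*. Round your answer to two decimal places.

k* = 21.78

At the steady state, Δk = 0, so s·k^α = (n + δ)·k.
Dividing both sides by k: k^(1−α) = s / (n + δ).
k^0.68 = 0.26 / (0.002 + 0.030) = 0.26 / 0.032 = 8.1250
k* = 8.1250^(1/0.68) ≈ 21.7759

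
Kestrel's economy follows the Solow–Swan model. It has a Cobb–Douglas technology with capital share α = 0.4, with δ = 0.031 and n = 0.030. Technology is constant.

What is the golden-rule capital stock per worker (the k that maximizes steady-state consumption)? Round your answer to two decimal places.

The golden rule sets f'(k) = n + δ, i.e. α·k^(α−1) = n + δ.
So k^(1−α) = α / (n + δ) = 0.4 / 0.061 = 6.5574.
k_gold = 6.5574^(1/0.6) ≈ 22.9731

k_gold ≈ 22.97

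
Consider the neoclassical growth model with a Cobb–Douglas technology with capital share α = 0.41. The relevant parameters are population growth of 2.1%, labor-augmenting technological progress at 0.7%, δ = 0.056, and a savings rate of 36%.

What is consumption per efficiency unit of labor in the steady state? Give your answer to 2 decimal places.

In steady state, investment equals break-even investment: s·k^α = (n + g + δ)·k.
Rearranging, k^(1−α) = s / (n + g + δ).
k^0.59 = 0.36 / (0.021 + 0.007 + 0.056) = 0.36 / 0.084 = 4.2857
k* = 4.2857^(1/0.59) ≈ 11.7821
y* = (k*)^α = 11.7821^0.41 ≈ 2.7492
c* = (1 − s)·y* = (1 − 0.36) × 2.7492 ≈ 1.7595

c* = 1.76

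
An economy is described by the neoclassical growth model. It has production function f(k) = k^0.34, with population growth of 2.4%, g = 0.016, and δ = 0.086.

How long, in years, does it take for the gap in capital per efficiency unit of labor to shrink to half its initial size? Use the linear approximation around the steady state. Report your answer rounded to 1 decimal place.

about 8.3 years

Near the steady state the convergence rate is λ = (1 − α)(n + g + δ).
λ = (1 − 0.34) × 0.126 = 0.66 × 0.126 = 0.08316
Half-life = ln 2 / λ = 0.6931 / 0.08316 ≈ 8.33 years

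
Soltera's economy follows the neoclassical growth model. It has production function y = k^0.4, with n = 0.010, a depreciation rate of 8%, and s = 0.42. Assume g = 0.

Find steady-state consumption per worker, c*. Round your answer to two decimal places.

Steady state requires s·f(k) = (n + δ)·k, i.e. s·k^α = (n + δ)·k.
Dividing both sides by k: k^(1−α) = s / (n + δ).
k^0.6 = 0.42 / (0.010 + 0.080) = 0.42 / 0.090 = 4.6667
k* = 4.6667^(1/0.6) ≈ 13.0322
y* = (k*)^α = 13.0322^0.4 ≈ 2.7926
c* = (1 − s)·y* = (1 − 0.42) × 2.7926 ≈ 1.6197

c* ≈ 1.62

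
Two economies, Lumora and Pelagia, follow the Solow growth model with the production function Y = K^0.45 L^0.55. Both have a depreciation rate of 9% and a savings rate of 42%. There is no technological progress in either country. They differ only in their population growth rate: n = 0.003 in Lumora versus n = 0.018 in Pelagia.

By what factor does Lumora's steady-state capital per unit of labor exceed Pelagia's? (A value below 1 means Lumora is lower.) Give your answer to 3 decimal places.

k*_L / k*_P ≈ 1.312

Steady-state k* = [s/(n + δ)]^(1/(1−α)), so the ratio is [ (s_L/(n + δ)_L) / (s_P/(n + δ)_P) ]^1.8182.
s_L/(n + δ)_L = 0.42/0.093 = 4.5161; s_P/(n + δ)_P = 0.42/0.108 = 3.8889.
Ratio = (4.5161/3.8889)^1.8182 = 1.1613^1.8182 ≈ 1.3124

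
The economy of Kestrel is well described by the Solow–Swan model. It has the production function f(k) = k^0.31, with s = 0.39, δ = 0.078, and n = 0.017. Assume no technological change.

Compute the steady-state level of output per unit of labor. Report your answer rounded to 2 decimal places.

Steady state requires s·f(k) = (n + δ)·k, i.e. s·k^α = (n + δ)·k.
Rearranging, k^(1−α) = s / (n + δ).
k^0.69 = 0.39 / (0.017 + 0.078) = 0.39 / 0.095 = 4.1053
k* = 4.1053^(1/0.69) ≈ 7.7429
y* = (k*)^α = 7.7429^0.31 ≈ 1.8861

y* ≈ 1.89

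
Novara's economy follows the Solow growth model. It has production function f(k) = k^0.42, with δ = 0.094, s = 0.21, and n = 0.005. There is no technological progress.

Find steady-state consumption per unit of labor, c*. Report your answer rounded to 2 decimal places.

In steady state, investment equals break-even investment: s·k^α = (n + δ)·k.
Rearranging, k^(1−α) = s / (n + δ).
k^0.58 = 0.21 / (0.005 + 0.094) = 0.21 / 0.099 = 2.1212
k* = 2.1212^(1/0.58) ≈ 3.6566
y* = (k*)^α = 3.6566^0.42 ≈ 1.7238
c* = (1 − s)·y* = (1 − 0.21) × 1.7238 ≈ 1.3618

c* ≈ 1.36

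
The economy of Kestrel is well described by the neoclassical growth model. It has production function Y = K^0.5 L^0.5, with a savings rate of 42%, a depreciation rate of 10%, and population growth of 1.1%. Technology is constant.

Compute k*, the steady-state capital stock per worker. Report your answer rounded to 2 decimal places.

k* = 14.32

Steady state requires s·f(k) = (n + δ)·k, i.e. s·k^α = (n + δ)·k.
Dividing both sides by k: k^(1−α) = s / (n + δ).
k^0.5 = 0.42 / (0.011 + 0.100) = 0.42 / 0.111 = 3.7838
k* = 3.7838^(1/0.5) ≈ 14.3171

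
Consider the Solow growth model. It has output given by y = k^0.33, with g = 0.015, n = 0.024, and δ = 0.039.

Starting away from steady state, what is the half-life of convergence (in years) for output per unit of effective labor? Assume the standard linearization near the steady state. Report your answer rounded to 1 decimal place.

Near the steady state the convergence rate is λ = (1 − α)(n + g + δ).
λ = (1 − 0.33) × 0.078 = 0.67 × 0.078 = 0.05226
Half-life = ln 2 / λ = 0.6931 / 0.05226 ≈ 13.26 years

half-life ≈ 13.3 years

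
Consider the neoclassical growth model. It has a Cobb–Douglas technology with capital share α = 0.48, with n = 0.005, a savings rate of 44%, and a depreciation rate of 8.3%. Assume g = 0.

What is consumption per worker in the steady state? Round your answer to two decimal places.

c* = 2.47

Steady state requires s·f(k) = (n + δ)·k, i.e. s·k^α = (n + δ)·k.
Dividing both sides by k: k^(1−α) = s / (n + δ).
k^0.52 = 0.44 / (0.005 + 0.083) = 0.44 / 0.088 = 5.0000
k* = 5.0000^(1/0.52) ≈ 22.0888
y* = (k*)^α = 22.0888^0.48 ≈ 4.4178
c* = (1 − s)·y* = (1 − 0.44) × 4.4178 ≈ 2.4740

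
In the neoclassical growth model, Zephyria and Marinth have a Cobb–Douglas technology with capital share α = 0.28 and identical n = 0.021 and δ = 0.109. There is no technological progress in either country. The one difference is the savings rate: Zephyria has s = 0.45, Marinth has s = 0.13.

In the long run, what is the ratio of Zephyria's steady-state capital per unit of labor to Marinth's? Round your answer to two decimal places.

k*_Z / k*_M ≈ 5.61

Steady-state k* = [s/(n + δ)]^(1/(1−α)), so the ratio is [ (s_Z/(n + δ)_Z) / (s_M/(n + δ)_M) ]^1.3889.
s_Z/(n + δ)_Z = 0.45/0.130 = 3.4615; s_M/(n + δ)_M = 0.13/0.130 = 1.0000.
Ratio = (3.4615/1.0000)^1.3889 = 3.4615^1.3889 ≈ 5.6103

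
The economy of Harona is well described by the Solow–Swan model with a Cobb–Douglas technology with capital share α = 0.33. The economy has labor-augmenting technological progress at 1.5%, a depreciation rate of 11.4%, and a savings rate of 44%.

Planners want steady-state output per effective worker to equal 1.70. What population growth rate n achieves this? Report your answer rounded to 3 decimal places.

n ≈ 0.021

Steady state requires s·f(k) = (n + g + δ)·k, i.e. s·k^α = (n + g + δ)·k.
Since y* = [s/(n + g + δ)]^(α/(1−α)), we have s/(n + g + δ) = (y*)^((1−α)/α) = 1.70^2.0303 = 2.9368.
Therefore n + g + δ = s / 2.9368 = 0.44 / 2.9368 = 0.1498, so n = 0.1498 − 0.129 = 0.0208.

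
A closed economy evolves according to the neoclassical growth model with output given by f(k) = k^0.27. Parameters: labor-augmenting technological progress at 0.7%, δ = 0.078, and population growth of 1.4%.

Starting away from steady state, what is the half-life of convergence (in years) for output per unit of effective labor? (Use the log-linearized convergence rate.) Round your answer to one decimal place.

t_½ ≈ 9.6 years

Near the steady state the convergence rate is λ = (1 − α)(n + g + δ).
λ = (1 − 0.27) × 0.099 = 0.73 × 0.099 = 0.07227
Half-life = ln 2 / λ = 0.6931 / 0.07227 ≈ 9.59 years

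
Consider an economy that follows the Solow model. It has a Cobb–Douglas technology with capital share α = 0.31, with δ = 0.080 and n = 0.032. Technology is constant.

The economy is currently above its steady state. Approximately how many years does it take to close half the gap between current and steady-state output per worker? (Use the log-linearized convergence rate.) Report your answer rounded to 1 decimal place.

about 9.0 years

Near the steady state the convergence rate is λ = (1 − α)(n + δ).
λ = (1 − 0.31) × 0.112 = 0.69 × 0.112 = 0.07728
Half-life = ln 2 / λ = 0.6931 / 0.07728 ≈ 8.97 years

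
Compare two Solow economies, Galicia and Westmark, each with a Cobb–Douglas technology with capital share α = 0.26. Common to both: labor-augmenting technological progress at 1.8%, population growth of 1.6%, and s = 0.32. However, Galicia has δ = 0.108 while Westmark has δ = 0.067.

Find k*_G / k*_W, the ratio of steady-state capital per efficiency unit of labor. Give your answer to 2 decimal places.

k*_G / k*_W ≈ 0.63

Steady-state k* = [s/(n + g + δ)]^(1/(1−α)), so the ratio is [ (s_G/(n + g + δ)_G) / (s_W/(n + g + δ)_W) ]^1.3514.
s_G/(n + g + δ)_G = 0.32/0.142 = 2.2535; s_W/(n + g + δ)_W = 0.32/0.101 = 3.1683.
Ratio = (2.2535/3.1683)^1.3514 = 0.7113^1.3514 ≈ 0.6311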